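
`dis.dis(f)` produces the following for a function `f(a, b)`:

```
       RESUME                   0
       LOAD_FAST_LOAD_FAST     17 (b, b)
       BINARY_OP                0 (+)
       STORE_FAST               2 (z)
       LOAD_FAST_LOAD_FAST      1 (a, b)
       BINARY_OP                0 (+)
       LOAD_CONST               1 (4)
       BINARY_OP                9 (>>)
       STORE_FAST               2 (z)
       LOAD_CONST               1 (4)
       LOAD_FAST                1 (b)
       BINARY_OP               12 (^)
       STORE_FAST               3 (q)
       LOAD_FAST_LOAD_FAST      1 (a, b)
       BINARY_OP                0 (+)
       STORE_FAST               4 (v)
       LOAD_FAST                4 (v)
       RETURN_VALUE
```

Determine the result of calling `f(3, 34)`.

37

LOAD_FAST_LOAD_FAST b,b → push 34,34. Stack: [34, 34]
BINARY_OP + → 34 + 34 = 68. Stack: [68]
STORE_FAST z → z=68. Stack: []
LOAD_FAST_LOAD_FAST a,b → push 3,34. Stack: [3, 34]
BINARY_OP + → 3 + 34 = 37. Stack: [37]
LOAD_CONST → push 4. Stack: [37, 4]
BINARY_OP >> → 37 >> 4 = 2. Stack: [2]
STORE_FAST z → z=2. Stack: []
LOAD_CONST → push 4. Stack: [4]
LOAD_FAST b → push 34. Stack: [4, 34]
BINARY_OP ^ → 4 ^ 34 = 38. Stack: [38]
STORE_FAST q → q=38. Stack: []
LOAD_FAST_LOAD_FAST a,b → push 3,34. Stack: [3, 34]
BINARY_OP + → 3 + 34 = 37. Stack: [37]
STORE_FAST v → v=37. Stack: []
LOAD_FAST v → push 37. Stack: [37]
RETURN_VALUE → return 37.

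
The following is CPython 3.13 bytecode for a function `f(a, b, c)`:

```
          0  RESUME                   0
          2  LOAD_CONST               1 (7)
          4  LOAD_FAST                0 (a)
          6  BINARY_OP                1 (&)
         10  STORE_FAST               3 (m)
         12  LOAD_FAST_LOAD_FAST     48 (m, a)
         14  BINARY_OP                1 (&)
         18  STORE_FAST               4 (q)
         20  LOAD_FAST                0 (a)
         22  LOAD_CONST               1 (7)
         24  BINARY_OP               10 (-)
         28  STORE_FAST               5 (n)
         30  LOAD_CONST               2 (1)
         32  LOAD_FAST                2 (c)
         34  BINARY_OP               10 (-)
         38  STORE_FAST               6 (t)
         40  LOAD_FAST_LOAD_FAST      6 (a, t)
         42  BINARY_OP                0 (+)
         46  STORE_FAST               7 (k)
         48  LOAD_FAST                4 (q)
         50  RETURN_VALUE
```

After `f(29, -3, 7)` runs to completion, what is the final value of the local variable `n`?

LOAD_CONST → push 7. Stack: [7]
LOAD_FAST a → push 29. Stack: [7, 29]
BINARY_OP & → 7 & 29 = 5. Stack: [5]
STORE_FAST m → m=5. Stack: []
LOAD_FAST_LOAD_FAST m,a → push 5,29. Stack: [5, 29]
BINARY_OP & → 5 & 29 = 5. Stack: [5]
STORE_FAST q → q=5. Stack: []
LOAD_FAST a → push 29. Stack: [29]
LOAD_CONST → push 7. Stack: [29, 7]
BINARY_OP - → 29 - 7 = 22. Stack: [22]
STORE_FAST n → n=22. Stack: []
LOAD_CONST → push 1. Stack: [1]
LOAD_FAST c → push 7. Stack: [1, 7]
BINARY_OP - → 1 - 7 = -6. Stack: [-6]
STORE_FAST t → t=-6. Stack: []
LOAD_FAST_LOAD_FAST a,t → push 29,-6. Stack: [29, -6]
BINARY_OP + → 29 + -6 = 23. Stack: [23]
STORE_FAST k → k=23. Stack: []
LOAD_FAST q → push 5. Stack: [5]
RETURN_VALUE → return 5.

22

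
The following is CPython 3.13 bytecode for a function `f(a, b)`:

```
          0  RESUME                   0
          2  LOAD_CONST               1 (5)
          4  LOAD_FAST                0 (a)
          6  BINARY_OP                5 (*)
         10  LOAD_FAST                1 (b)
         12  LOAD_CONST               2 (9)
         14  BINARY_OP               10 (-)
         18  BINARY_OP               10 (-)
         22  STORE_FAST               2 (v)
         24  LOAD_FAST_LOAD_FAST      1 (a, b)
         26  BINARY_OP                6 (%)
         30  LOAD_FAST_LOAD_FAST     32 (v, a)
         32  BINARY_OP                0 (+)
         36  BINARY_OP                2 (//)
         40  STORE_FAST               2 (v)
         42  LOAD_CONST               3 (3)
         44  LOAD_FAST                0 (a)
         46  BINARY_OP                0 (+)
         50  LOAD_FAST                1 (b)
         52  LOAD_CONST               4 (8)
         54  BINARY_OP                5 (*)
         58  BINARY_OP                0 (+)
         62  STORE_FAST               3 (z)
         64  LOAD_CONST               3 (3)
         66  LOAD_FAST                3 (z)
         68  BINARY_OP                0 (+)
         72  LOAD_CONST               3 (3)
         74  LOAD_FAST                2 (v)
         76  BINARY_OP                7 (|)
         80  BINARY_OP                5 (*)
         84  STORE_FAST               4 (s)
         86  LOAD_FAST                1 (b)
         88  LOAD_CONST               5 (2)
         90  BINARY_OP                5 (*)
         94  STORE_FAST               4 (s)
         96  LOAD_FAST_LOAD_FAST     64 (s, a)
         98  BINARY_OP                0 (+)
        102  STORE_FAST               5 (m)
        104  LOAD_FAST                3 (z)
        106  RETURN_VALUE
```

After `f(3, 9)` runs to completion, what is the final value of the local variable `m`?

LOAD_CONST → push 5. Stack: [5]
LOAD_FAST a → push 3. Stack: [5, 3]
BINARY_OP * → 5 * 3 = 15. Stack: [15]
LOAD_FAST b → push 9. Stack: [15, 9]
LOAD_CONST → push 9. Stack: [15, 9, 9]
BINARY_OP - → 9 - 9 = 0. Stack: [15, 0]
BINARY_OP - → 15 - 0 = 15. Stack: [15]
STORE_FAST v → v=15. Stack: []
LOAD_FAST_LOAD_FAST a,b → push 3,9. Stack: [3, 9]
BINARY_OP % → 3 % 9 = 3. Stack: [3]
LOAD_FAST_LOAD_FAST v,a → push 15,3. Stack: [3, 15, 3]
BINARY_OP + → 15 + 3 = 18. Stack: [3, 18]
BINARY_OP // → 3 // 18 = 0. Stack: [0]
STORE_FAST v → v=0. Stack: []
LOAD_CONST → push 3. Stack: [3]
LOAD_FAST a → push 3. Stack: [3, 3]
BINARY_OP + → 3 + 3 = 6. Stack: [6]
LOAD_FAST b → push 9. Stack: [6, 9]
LOAD_CONST → push 8. Stack: [6, 9, 8]
BINARY_OP * → 9 * 8 = 72. Stack: [6, 72]
BINARY_OP + → 6 + 72 = 78. Stack: [78]
STORE_FAST z → z=78. Stack: []
LOAD_CONST → push 3. Stack: [3]
LOAD_FAST z → push 78. Stack: [3, 78]
BINARY_OP + → 3 + 78 = 81. Stack: [81]
LOAD_CONST → push 3. Stack: [81, 3]
LOAD_FAST v → push 0. Stack: [81, 3, 0]
BINARY_OP | → 3 | 0 = 3. Stack: [81, 3]
BINARY_OP * → 81 * 3 = 243. Stack: [243]
STORE_FAST s → s=243. Stack: []
LOAD_FAST b → push 9. Stack: [9]
LOAD_CONST → push 2. Stack: [9, 2]
BINARY_OP * → 9 * 2 = 18. Stack: [18]
STORE_FAST s → s=18. Stack: []
LOAD_FAST_LOAD_FAST s,a → push 18,3. Stack: [18, 3]
BINARY_OP + → 18 + 3 = 21. Stack: [21]
STORE_FAST m → m=21. Stack: []
LOAD_FAST z → push 78. Stack: [78]
RETURN_VALUE → return 78.

21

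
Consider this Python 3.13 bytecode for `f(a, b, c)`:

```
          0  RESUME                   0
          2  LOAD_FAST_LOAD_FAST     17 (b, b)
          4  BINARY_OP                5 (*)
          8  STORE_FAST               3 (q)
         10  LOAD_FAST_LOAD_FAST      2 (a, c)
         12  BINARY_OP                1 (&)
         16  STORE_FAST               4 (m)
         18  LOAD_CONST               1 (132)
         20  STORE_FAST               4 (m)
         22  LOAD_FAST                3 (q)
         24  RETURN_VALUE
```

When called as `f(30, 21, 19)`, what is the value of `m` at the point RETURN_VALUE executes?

132

LOAD_FAST_LOAD_FAST b,b → push 21,21. Stack: [21, 21]
BINARY_OP * → 21 * 21 = 441. Stack: [441]
STORE_FAST q → q=441. Stack: []
LOAD_FAST_LOAD_FAST a,c → push 30,19. Stack: [30, 19]
BINARY_OP & → 30 & 19 = 18. Stack: [18]
STORE_FAST m → m=18. Stack: []
LOAD_CONST → push 132. Stack: [132]
STORE_FAST m → m=132. Stack: []
LOAD_FAST q → push 441. Stack: [441]
RETURN_VALUE → return 441.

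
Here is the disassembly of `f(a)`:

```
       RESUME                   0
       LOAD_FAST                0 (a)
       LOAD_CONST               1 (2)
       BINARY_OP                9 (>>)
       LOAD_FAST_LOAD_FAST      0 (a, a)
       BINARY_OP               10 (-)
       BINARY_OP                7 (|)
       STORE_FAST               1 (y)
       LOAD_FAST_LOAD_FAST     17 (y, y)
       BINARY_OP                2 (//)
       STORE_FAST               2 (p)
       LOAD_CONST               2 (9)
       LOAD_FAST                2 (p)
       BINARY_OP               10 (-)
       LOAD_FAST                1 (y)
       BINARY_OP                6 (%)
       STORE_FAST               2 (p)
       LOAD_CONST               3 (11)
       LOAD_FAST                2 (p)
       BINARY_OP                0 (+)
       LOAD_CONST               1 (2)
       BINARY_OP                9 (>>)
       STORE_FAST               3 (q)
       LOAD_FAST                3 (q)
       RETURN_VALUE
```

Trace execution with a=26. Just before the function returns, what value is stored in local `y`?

LOAD_FAST a → push 26. Stack: [26]
LOAD_CONST → push 2. Stack: [26, 2]
BINARY_OP >> → 26 >> 2 = 6. Stack: [6]
LOAD_FAST_LOAD_FAST a,a → push 26,26. Stack: [6, 26, 26]
BINARY_OP - → 26 - 26 = 0. Stack: [6, 0]
BINARY_OP | → 6 | 0 = 6. Stack: [6]
STORE_FAST y → y=6. Stack: []
LOAD_FAST_LOAD_FAST y,y → push 6,6. Stack: [6, 6]
BINARY_OP // → 6 // 6 = 1. Stack: [1]
STORE_FAST p → p=1. Stack: []
LOAD_CONST → push 9. Stack: [9]
LOAD_FAST p → push 1. Stack: [9, 1]
BINARY_OP - → 9 - 1 = 8. Stack: [8]
LOAD_FAST y → push 6. Stack: [8, 6]
BINARY_OP % → 8 % 6 = 2. Stack: [2]
STORE_FAST p → p=2. Stack: []
LOAD_CONST → push 11. Stack: [11]
LOAD_FAST p → push 2. Stack: [11, 2]
BINARY_OP + → 11 + 2 = 13. Stack: [13]
LOAD_CONST → push 2. Stack: [13, 2]
BINARY_OP >> → 13 >> 2 = 3. Stack: [3]
STORE_FAST q → q=3. Stack: []
LOAD_FAST q → push 3. Stack: [3]
RETURN_VALUE → return 3.

6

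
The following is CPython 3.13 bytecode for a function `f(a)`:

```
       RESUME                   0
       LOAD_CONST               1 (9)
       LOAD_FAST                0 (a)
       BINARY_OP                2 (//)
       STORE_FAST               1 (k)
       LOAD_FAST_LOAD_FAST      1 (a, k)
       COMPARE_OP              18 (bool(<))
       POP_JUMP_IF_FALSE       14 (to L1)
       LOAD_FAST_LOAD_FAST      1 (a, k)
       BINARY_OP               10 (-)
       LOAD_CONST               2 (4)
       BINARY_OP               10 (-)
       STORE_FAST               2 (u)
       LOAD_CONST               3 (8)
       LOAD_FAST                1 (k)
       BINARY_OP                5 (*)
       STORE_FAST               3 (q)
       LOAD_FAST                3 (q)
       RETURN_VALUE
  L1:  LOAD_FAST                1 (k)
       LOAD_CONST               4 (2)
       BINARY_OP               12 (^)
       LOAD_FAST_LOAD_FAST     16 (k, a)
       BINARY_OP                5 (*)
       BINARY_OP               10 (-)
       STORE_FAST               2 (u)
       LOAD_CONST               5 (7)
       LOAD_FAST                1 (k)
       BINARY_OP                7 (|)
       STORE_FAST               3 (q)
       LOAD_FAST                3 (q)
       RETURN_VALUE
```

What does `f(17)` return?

7

LOAD_CONST → push 9. Stack: [9]
LOAD_FAST a → push 17. Stack: [9, 17]
BINARY_OP // → 9 // 17 = 0. Stack: [0]
STORE_FAST k → k=0. Stack: []
LOAD_FAST_LOAD_FAST a,k → push 17,0. Stack: [17, 0]
COMPARE_OP bool(<) → 17 vs 0 = False. Stack: [False]
POP_JUMP_IF_FALSE → pop False; jump. Stack: []
LOAD_FAST k → push 0. Stack: [0]
LOAD_CONST → push 2. Stack: [0, 2]
BINARY_OP ^ → 0 ^ 2 = 2. Stack: [2]
LOAD_FAST_LOAD_FAST k,a → push 0,17. Stack: [2, 0, 17]
BINARY_OP * → 0 * 17 = 0. Stack: [2, 0]
BINARY_OP - → 2 - 0 = 2. Stack: [2]
STORE_FAST u → u=2. Stack: []
LOAD_CONST → push 7. Stack: [7]
LOAD_FAST k → push 0. Stack: [7, 0]
BINARY_OP | → 7 | 0 = 7. Stack: [7]
STORE_FAST q → q=7. Stack: []
LOAD_FAST q → push 7. Stack: [7]
RETURN_VALUE → return 7.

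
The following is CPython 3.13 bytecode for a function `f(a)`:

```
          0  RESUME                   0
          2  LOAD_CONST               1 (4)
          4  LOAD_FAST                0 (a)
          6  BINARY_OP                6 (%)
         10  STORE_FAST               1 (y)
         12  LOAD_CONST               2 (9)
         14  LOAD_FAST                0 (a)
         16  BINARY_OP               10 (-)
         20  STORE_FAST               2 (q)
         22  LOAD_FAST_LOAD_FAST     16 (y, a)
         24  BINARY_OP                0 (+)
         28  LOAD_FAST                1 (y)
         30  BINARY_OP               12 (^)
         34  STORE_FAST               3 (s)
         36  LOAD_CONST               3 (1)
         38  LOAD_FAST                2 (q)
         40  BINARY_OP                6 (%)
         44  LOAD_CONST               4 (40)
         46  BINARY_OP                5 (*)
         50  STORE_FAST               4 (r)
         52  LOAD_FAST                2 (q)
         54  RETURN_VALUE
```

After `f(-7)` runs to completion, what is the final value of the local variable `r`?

40

LOAD_CONST → push 4. Stack: [4]
LOAD_FAST a → push -7. Stack: [4, -7]
BINARY_OP % → 4 % -7 = -3. Stack: [-3]
STORE_FAST y → y=-3. Stack: []
LOAD_CONST → push 9. Stack: [9]
LOAD_FAST a → push -7. Stack: [9, -7]
BINARY_OP - → 9 - -7 = 16. Stack: [16]
STORE_FAST q → q=16. Stack: []
LOAD_FAST_LOAD_FAST y,a → push -3,-7. Stack: [-3, -7]
BINARY_OP + → -3 + -7 = -10. Stack: [-10]
LOAD_FAST y → push -3. Stack: [-10, -3]
BINARY_OP ^ → -10 ^ -3 = 11. Stack: [11]
STORE_FAST s → s=11. Stack: []
LOAD_CONST → push 1. Stack: [1]
LOAD_FAST q → push 16. Stack: [1, 16]
BINARY_OP % → 1 % 16 = 1. Stack: [1]
LOAD_CONST → push 40. Stack: [1, 40]
BINARY_OP * → 1 * 40 = 40. Stack: [40]
STORE_FAST r → r=40. Stack: []
LOAD_FAST q → push 16. Stack: [16]
RETURN_VALUE → return 16.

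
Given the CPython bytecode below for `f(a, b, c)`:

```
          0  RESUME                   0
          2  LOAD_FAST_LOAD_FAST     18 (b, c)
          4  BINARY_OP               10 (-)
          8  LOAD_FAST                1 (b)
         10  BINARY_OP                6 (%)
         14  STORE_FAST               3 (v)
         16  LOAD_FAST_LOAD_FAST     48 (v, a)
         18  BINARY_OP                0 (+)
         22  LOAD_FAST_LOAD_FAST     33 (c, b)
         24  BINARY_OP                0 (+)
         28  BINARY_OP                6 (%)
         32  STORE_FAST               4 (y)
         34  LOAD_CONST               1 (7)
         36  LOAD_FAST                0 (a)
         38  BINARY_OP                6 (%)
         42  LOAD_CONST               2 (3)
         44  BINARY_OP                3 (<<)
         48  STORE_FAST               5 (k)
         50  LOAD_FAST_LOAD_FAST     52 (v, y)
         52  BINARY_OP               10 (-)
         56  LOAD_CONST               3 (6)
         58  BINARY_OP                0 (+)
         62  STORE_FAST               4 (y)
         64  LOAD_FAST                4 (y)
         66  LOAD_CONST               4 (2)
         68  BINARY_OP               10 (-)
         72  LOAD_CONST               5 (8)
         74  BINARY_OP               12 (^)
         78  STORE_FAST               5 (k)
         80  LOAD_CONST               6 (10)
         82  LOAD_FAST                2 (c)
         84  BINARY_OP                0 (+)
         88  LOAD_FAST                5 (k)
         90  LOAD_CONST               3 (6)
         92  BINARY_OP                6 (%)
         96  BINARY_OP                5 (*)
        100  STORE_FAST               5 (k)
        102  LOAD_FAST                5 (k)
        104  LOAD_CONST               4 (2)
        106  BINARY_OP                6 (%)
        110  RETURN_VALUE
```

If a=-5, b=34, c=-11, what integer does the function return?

1

LOAD_FAST_LOAD_FAST b,c → push 34,-11. Stack: [34, -11]
BINARY_OP - → 34 - -11 = 45. Stack: [45]
LOAD_FAST b → push 34. Stack: [45, 34]
BINARY_OP % → 45 % 34 = 11. Stack: [11]
STORE_FAST v → v=11. Stack: []
LOAD_FAST_LOAD_FAST v,a → push 11,-5. Stack: [11, -5]
BINARY_OP + → 11 + -5 = 6. Stack: [6]
LOAD_FAST_LOAD_FAST c,b → push -11,34. Stack: [6, -11, 34]
BINARY_OP + → -11 + 34 = 23. Stack: [6, 23]
BINARY_OP % → 6 % 23 = 6. Stack: [6]
STORE_FAST y → y=6. Stack: []
LOAD_CONST → push 7. Stack: [7]
LOAD_FAST a → push -5. Stack: [7, -5]
BINARY_OP % → 7 % -5 = -3. Stack: [-3]
LOAD_CONST → push 3. Stack: [-3, 3]
BINARY_OP << → -3 << 3 = -24. Stack: [-24]
STORE_FAST k → k=-24. Stack: []
LOAD_FAST_LOAD_FAST v,y → push 11,6. Stack: [11, 6]
BINARY_OP - → 11 - 6 = 5. Stack: [5]
LOAD_CONST → push 6. Stack: [5, 6]
BINARY_OP + → 5 + 6 = 11. Stack: [11]
STORE_FAST y → y=11. Stack: []
LOAD_FAST y → push 11. Stack: [11]
LOAD_CONST → push 2. Stack: [11, 2]
BINARY_OP - → 11 - 2 = 9. Stack: [9]
LOAD_CONST → push 8. Stack: [9, 8]
BINARY_OP ^ → 9 ^ 8 = 1. Stack: [1]
STORE_FAST k → k=1. Stack: []
LOAD_CONST → push 10. Stack: [10]
LOAD_FAST c → push -11. Stack: [10, -11]
BINARY_OP + → 10 + -11 = -1. Stack: [-1]
LOAD_FAST k → push 1. Stack: [-1, 1]
LOAD_CONST → push 6. Stack: [-1, 1, 6]
BINARY_OP % → 1 % 6 = 1. Stack: [-1, 1]
BINARY_OP * → -1 * 1 = -1. Stack: [-1]
STORE_FAST k → k=-1. Stack: []
LOAD_FAST k → push -1. Stack: [-1]
LOAD_CONST → push 2. Stack: [-1, 2]
BINARY_OP % → -1 % 2 = 1. Stack: [1]
RETURN_VALUE → return 1.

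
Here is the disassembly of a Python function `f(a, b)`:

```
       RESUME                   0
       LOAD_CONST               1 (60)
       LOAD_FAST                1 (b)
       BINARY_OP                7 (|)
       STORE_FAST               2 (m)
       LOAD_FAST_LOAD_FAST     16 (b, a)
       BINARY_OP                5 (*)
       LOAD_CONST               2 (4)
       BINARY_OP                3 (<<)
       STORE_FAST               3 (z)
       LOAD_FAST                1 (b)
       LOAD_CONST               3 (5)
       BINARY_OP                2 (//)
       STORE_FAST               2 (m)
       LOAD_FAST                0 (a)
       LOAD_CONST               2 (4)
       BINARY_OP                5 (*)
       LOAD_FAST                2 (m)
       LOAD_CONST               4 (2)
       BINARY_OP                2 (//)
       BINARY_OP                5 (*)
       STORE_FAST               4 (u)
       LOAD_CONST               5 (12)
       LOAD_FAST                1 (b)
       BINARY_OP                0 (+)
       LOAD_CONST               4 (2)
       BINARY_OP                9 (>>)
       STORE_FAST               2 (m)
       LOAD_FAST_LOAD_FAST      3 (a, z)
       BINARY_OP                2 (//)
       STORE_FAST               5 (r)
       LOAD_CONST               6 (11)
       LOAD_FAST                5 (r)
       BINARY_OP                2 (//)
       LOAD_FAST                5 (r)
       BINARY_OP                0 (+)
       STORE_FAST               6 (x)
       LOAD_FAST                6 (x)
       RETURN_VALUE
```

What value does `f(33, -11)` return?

-12

LOAD_CONST → push 60. Stack: [60]
LOAD_FAST b → push -11. Stack: [60, -11]
BINARY_OP | → 60 | -11 = -3. Stack: [-3]
STORE_FAST m → m=-3. Stack: []
LOAD_FAST_LOAD_FAST b,a → push -11,33. Stack: [-11, 33]
BINARY_OP * → -11 * 33 = -363. Stack: [-363]
LOAD_CONST → push 4. Stack: [-363, 4]
BINARY_OP << → -363 << 4 = -5808. Stack: [-5808]
STORE_FAST z → z=-5808. Stack: []
LOAD_FAST b → push -11. Stack: [-11]
LOAD_CONST → push 5. Stack: [-11, 5]
BINARY_OP // → -11 // 5 = -3. Stack: [-3]
STORE_FAST m → m=-3. Stack: []
LOAD_FAST a → push 33. Stack: [33]
LOAD_CONST → push 4. Stack: [33, 4]
BINARY_OP * → 33 * 4 = 132. Stack: [132]
LOAD_FAST m → push -3. Stack: [132, -3]
LOAD_CONST → push 2. Stack: [132, -3, 2]
BINARY_OP // → -3 // 2 = -2. Stack: [132, -2]
BINARY_OP * → 132 * -2 = -264. Stack: [-264]
STORE_FAST u → u=-264. Stack: []
LOAD_CONST → push 12. Stack: [12]
LOAD_FAST b → push -11. Stack: [12, -11]
BINARY_OP + → 12 + -11 = 1. Stack: [1]
LOAD_CONST → push 2. Stack: [1, 2]
BINARY_OP >> → 1 >> 2 = 0. Stack: [0]
STORE_FAST m → m=0. Stack: []
LOAD_FAST_LOAD_FAST a,z → push 33,-5808. Stack: [33, -5808]
BINARY_OP // → 33 // -5808 = -1. Stack: [-1]
STORE_FAST r → r=-1. Stack: []
LOAD_CONST → push 11. Stack: [11]
LOAD_FAST r → push -1. Stack: [11, -1]
BINARY_OP // → 11 // -1 = -11. Stack: [-11]
LOAD_FAST r → push -1. Stack: [-11, -1]
BINARY_OP + → -11 + -1 = -12. Stack: [-12]
STORE_FAST x → x=-12. Stack: []
LOAD_FAST x → push -12. Stack: [-12]
RETURN_VALUE → return -12.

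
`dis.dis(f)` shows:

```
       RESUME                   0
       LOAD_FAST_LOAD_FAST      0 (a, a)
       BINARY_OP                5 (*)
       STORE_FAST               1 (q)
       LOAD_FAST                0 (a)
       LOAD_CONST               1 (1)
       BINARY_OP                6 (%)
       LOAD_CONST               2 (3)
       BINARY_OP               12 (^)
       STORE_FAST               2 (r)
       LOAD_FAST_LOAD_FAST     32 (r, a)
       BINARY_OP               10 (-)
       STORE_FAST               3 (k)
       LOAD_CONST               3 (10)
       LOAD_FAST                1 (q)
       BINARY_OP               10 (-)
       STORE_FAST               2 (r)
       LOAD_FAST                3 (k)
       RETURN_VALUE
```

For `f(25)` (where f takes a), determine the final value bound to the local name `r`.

LOAD_FAST_LOAD_FAST a,a → push 25,25. Stack: [25, 25]
BINARY_OP * → 25 * 25 = 625. Stack: [625]
STORE_FAST q → q=625. Stack: []
LOAD_FAST a → push 25. Stack: [25]
LOAD_CONST → push 1. Stack: [25, 1]
BINARY_OP % → 25 % 1 = 0. Stack: [0]
LOAD_CONST → push 3. Stack: [0, 3]
BINARY_OP ^ → 0 ^ 3 = 3. Stack: [3]
STORE_FAST r → r=3. Stack: []
LOAD_FAST_LOAD_FAST r,a → push 3,25. Stack: [3, 25]
BINARY_OP - → 3 - 25 = -22. Stack: [-22]
STORE_FAST k → k=-22. Stack: []
LOAD_CONST → push 10. Stack: [10]
LOAD_FAST q → push 625. Stack: [10, 625]
BINARY_OP - → 10 - 625 = -615. Stack: [-615]
STORE_FAST r → r=-615. Stack: []
LOAD_FAST k → push -22. Stack: [-22]
RETURN_VALUE → return -22.

-615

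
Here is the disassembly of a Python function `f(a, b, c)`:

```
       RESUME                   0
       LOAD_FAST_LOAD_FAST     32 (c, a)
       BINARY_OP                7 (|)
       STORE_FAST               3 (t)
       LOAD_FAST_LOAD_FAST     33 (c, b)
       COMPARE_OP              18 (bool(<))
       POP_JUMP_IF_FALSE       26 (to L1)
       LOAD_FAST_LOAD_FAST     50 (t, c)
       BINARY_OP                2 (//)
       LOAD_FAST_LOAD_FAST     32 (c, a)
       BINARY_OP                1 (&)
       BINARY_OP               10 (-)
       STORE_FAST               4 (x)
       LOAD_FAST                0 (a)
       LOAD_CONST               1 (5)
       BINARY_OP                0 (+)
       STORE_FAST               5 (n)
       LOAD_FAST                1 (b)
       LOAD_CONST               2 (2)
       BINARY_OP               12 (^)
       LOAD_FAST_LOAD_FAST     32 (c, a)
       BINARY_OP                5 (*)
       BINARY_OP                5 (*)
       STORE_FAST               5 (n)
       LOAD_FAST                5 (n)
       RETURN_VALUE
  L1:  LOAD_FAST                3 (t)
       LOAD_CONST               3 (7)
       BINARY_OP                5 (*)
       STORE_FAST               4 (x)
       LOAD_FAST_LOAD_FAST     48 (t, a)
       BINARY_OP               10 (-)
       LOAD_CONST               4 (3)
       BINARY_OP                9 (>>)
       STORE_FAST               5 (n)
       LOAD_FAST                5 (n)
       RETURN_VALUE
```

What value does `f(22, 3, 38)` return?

4

LOAD_FAST_LOAD_FAST c,a → push 38,22. Stack: [38, 22]
BINARY_OP | → 38 | 22 = 54. Stack: [54]
STORE_FAST t → t=54. Stack: []
LOAD_FAST_LOAD_FAST c,b → push 38,3. Stack: [38, 3]
COMPARE_OP bool(<) → 38 vs 3 = False. Stack: [False]
POP_JUMP_IF_FALSE → pop False; jump. Stack: []
LOAD_FAST t → push 54. Stack: [54]
LOAD_CONST → push 7. Stack: [54, 7]
BINARY_OP * → 54 * 7 = 378. Stack: [378]
STORE_FAST x → x=378. Stack: []
LOAD_FAST_LOAD_FAST t,a → push 54,22. Stack: [54, 22]
BINARY_OP - → 54 - 22 = 32. Stack: [32]
LOAD_CONST → push 3. Stack: [32, 3]
BINARY_OP >> → 32 >> 3 = 4. Stack: [4]
STORE_FAST n → n=4. Stack: []
LOAD_FAST n → push 4. Stack: [4]
RETURN_VALUE → return 4.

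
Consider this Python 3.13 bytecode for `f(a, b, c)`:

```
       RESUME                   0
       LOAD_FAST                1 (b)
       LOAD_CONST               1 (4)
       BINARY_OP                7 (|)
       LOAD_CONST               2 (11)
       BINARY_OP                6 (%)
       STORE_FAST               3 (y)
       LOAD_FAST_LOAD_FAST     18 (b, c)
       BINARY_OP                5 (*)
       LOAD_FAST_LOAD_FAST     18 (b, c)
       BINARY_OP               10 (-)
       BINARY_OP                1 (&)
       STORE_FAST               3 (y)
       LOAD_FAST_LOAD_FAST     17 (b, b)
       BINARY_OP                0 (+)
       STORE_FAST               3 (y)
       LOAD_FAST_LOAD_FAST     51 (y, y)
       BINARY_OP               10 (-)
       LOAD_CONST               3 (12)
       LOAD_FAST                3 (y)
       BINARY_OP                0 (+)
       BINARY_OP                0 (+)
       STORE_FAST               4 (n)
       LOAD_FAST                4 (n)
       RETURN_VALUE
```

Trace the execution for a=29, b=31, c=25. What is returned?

LOAD_FAST b → push 31. Stack: [31]
LOAD_CONST → push 4. Stack: [31, 4]
BINARY_OP | → 31 | 4 = 31. Stack: [31]
LOAD_CONST → push 11. Stack: [31, 11]
BINARY_OP % → 31 % 11 = 9. Stack: [9]
STORE_FAST y → y=9. Stack: []
LOAD_FAST_LOAD_FAST b,c → push 31,25. Stack: [31, 25]
BINARY_OP * → 31 * 25 = 775. Stack: [775]
LOAD_FAST_LOAD_FAST b,c → push 31,25. Stack: [775, 31, 25]
BINARY_OP - → 31 - 25 = 6. Stack: [775, 6]
BINARY_OP & → 775 & 6 = 6. Stack: [6]
STORE_FAST y → y=6. Stack: []
LOAD_FAST_LOAD_FAST b,b → push 31,31. Stack: [31, 31]
BINARY_OP + → 31 + 31 = 62. Stack: [62]
STORE_FAST y → y=62. Stack: []
LOAD_FAST_LOAD_FAST y,y → push 62,62. Stack: [62, 62]
BINARY_OP - → 62 - 62 = 0. Stack: [0]
LOAD_CONST → push 12. Stack: [0, 12]
LOAD_FAST y → push 62. Stack: [0, 12, 62]
BINARY_OP + → 12 + 62 = 74. Stack: [0, 74]
BINARY_OP + → 0 + 74 = 74. Stack: [74]
STORE_FAST n → n=74. Stack: []
LOAD_FAST n → push 74. Stack: [74]
RETURN_VALUE → return 74.

74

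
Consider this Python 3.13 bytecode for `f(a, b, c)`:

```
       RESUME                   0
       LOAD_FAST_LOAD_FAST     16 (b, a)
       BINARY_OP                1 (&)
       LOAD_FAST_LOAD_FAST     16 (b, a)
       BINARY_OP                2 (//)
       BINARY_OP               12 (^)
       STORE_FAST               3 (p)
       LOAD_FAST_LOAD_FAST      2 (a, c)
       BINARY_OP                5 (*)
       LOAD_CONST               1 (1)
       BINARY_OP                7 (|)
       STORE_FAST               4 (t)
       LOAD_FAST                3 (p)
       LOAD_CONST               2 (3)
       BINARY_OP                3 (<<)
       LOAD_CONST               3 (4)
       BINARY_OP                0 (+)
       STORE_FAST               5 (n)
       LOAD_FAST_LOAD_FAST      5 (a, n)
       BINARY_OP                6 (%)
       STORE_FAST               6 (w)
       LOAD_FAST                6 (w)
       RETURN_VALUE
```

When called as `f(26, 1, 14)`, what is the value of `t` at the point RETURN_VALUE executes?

365

LOAD_FAST_LOAD_FAST b,a → push 1,26. Stack: [1, 26]
BINARY_OP & → 1 & 26 = 0. Stack: [0]
LOAD_FAST_LOAD_FAST b,a → push 1,26. Stack: [0, 1, 26]
BINARY_OP // → 1 // 26 = 0. Stack: [0, 0]
BINARY_OP ^ → 0 ^ 0 = 0. Stack: [0]
STORE_FAST p → p=0. Stack: []
LOAD_FAST_LOAD_FAST a,c → push 26,14. Stack: [26, 14]
BINARY_OP * → 26 * 14 = 364. Stack: [364]
LOAD_CONST → push 1. Stack: [364, 1]
BINARY_OP | → 364 | 1 = 365. Stack: [365]
STORE_FAST t → t=365. Stack: []
LOAD_FAST p → push 0. Stack: [0]
LOAD_CONST → push 3. Stack: [0, 3]
BINARY_OP << → 0 << 3 = 0. Stack: [0]
LOAD_CONST → push 4. Stack: [0, 4]
BINARY_OP + → 0 + 4 = 4. Stack: [4]
STORE_FAST n → n=4. Stack: []
LOAD_FAST_LOAD_FAST a,n → push 26,4. Stack: [26, 4]
BINARY_OP % → 26 % 4 = 2. Stack: [2]
STORE_FAST w → w=2. Stack: []
LOAD_FAST w → push 2. Stack: [2]
RETURN_VALUE → return 2.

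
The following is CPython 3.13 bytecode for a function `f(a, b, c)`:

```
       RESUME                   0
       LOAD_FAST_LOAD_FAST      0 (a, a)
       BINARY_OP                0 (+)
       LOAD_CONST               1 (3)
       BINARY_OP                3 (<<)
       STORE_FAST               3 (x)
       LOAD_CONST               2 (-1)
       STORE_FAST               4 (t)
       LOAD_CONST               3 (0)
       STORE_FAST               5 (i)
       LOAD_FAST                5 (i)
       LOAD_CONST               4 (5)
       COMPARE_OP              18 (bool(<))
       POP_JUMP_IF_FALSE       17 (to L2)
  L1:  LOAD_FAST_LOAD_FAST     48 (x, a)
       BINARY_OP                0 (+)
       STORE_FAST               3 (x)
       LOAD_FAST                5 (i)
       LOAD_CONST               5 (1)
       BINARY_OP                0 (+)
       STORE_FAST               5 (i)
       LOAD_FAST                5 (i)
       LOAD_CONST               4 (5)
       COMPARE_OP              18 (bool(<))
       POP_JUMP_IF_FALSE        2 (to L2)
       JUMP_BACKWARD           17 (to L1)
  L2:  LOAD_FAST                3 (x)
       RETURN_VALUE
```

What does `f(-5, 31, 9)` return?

-105

LOAD_FAST_LOAD_FAST a,a → push -5,-5
BINARY_OP + → -5 + -5 = -10
LOAD_CONST → push 3
BINARY_OP << → -10 << 3 = -80
STORE_FAST x → x=-80
LOAD_CONST → push -1
STORE_FAST t → t=-1
LOAD_CONST → push 0
STORE_FAST i → i=0
LOAD_FAST i → push 0
LOAD_CONST → push 5
COMPARE_OP bool(<) → 0 vs 5 = True
POP_JUMP_IF_FALSE → pop True; no jump
LOAD_FAST_LOAD_FAST x,a → push -80,-5
BINARY_OP + → -80 + -5 = -85
STORE_FAST x → x=-85
LOAD_FAST i → push 0
LOAD_CONST → push 1
BINARY_OP + → 0 + 1 = 1
STORE_FAST i → i=1
LOAD_FAST i → push 1
LOAD_CONST → push 5
COMPARE_OP bool(<) → 1 vs 5 = True
POP_JUMP_IF_FALSE → pop True; no jump
LOAD_FAST_LOAD_FAST x,a → push -85,-5
BINARY_OP + → -85 + -5 = -90
STORE_FAST x → x=-90
LOAD_FAST i → push 1
LOAD_CONST → push 1
BINARY_OP + → 1 + 1 = 2
STORE_FAST i → i=2
LOAD_FAST i → push 2
LOAD_CONST → push 5
COMPARE_OP bool(<) → 2 vs 5 = True
POP_JUMP_IF_FALSE → pop True; no jump
LOAD_FAST_LOAD_FAST x,a → push -90,-5
BINARY_OP + → -90 + -5 = -95
STORE_FAST x → x=-95
LOAD_FAST i → push 2
LOAD_CONST → push 1
BINARY_OP + → 2 + 1 = 3
STORE_FAST i → i=3
LOAD_FAST i → push 3
LOAD_CONST → push 5
COMPARE_OP bool(<) → 3 vs 5 = True
POP_JUMP_IF_FALSE → pop True; no jump
LOAD_FAST_LOAD_FAST x,a → push -95,-5
BINARY_OP + → -95 + -5 = -100
STORE_FAST x → x=-100
LOAD_FAST i → push 3
LOAD_CONST → push 1
BINARY_OP + → 3 + 1 = 4
STORE_FAST i → i=4
LOAD_FAST i → push 4
LOAD_CONST → push 5
COMPARE_OP bool(<) → 4 vs 5 = True
POP_JUMP_IF_FALSE → pop True; no jump
LOAD_FAST_LOAD_FAST x,a → push -100,-5
BINARY_OP + → -100 + -5 = -105
STORE_FAST x → x=-105
LOAD_FAST i → push 4
LOAD_CONST → push 1
BINARY_OP + → 4 + 1 = 5
STORE_FAST i → i=5
LOAD_FAST i → push 5
LOAD_CONST → push 5
COMPARE_OP bool(<) → 5 vs 5 = False
POP_JUMP_IF_FALSE → pop False; jump
LOAD_FAST x → push -105
RETURN_VALUE → return -105.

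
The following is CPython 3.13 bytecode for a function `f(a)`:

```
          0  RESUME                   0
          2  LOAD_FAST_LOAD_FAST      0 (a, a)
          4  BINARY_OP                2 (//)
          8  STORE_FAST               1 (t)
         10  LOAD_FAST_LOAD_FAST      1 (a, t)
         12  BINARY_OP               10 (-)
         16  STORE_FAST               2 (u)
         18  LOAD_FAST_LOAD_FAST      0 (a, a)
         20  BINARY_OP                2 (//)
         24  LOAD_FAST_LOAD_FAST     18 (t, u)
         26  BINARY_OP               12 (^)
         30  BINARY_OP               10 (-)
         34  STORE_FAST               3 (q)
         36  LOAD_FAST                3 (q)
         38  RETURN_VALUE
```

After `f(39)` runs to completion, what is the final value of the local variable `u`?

38

LOAD_FAST_LOAD_FAST a,a → push 39,39. Stack: [39, 39]
BINARY_OP // → 39 // 39 = 1. Stack: [1]
STORE_FAST t → t=1. Stack: []
LOAD_FAST_LOAD_FAST a,t → push 39,1. Stack: [39, 1]
BINARY_OP - → 39 - 1 = 38. Stack: [38]
STORE_FAST u → u=38. Stack: []
LOAD_FAST_LOAD_FAST a,a → push 39,39. Stack: [39, 39]
BINARY_OP // → 39 // 39 = 1. Stack: [1]
LOAD_FAST_LOAD_FAST t,u → push 1,38. Stack: [1, 1, 38]
BINARY_OP ^ → 1 ^ 38 = 39. Stack: [1, 39]
BINARY_OP - → 1 - 39 = -38. Stack: [-38]
STORE_FAST q → q=-38. Stack: []
LOAD_FAST q → push -38. Stack: [-38]
RETURN_VALUE → return -38.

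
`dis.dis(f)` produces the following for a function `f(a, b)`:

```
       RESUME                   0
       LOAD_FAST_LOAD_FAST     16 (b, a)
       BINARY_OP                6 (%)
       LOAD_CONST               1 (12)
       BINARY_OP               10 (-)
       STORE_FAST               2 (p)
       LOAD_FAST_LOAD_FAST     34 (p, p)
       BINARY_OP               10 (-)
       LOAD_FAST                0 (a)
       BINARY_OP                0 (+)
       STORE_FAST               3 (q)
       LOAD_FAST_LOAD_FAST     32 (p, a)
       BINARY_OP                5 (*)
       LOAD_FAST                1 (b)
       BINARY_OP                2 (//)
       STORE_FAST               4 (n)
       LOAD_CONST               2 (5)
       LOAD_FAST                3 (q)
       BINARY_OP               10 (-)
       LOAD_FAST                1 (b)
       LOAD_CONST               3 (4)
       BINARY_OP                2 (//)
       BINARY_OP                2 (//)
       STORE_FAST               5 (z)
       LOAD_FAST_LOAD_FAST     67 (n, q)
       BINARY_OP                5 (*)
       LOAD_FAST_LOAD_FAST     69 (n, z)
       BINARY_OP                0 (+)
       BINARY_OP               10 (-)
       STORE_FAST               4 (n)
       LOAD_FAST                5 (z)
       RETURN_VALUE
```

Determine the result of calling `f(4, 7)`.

LOAD_FAST_LOAD_FAST b,a → push 7,4. Stack: [7, 4]
BINARY_OP % → 7 % 4 = 3. Stack: [3]
LOAD_CONST → push 12. Stack: [3, 12]
BINARY_OP - → 3 - 12 = -9. Stack: [-9]
STORE_FAST p → p=-9. Stack: []
LOAD_FAST_LOAD_FAST p,p → push -9,-9. Stack: [-9, -9]
BINARY_OP - → -9 - -9 = 0. Stack: [0]
LOAD_FAST a → push 4. Stack: [0, 4]
BINARY_OP + → 0 + 4 = 4. Stack: [4]
STORE_FAST q → q=4. Stack: []
LOAD_FAST_LOAD_FAST p,a → push -9,4. Stack: [-9, 4]
BINARY_OP * → -9 * 4 = -36. Stack: [-36]
LOAD_FAST b → push 7. Stack: [-36, 7]
BINARY_OP // → -36 // 7 = -6. Stack: [-6]
STORE_FAST n → n=-6. Stack: []
LOAD_CONST → push 5. Stack: [5]
LOAD_FAST q → push 4. Stack: [5, 4]
BINARY_OP - → 5 - 4 = 1. Stack: [1]
LOAD_FAST b → push 7. Stack: [1, 7]
LOAD_CONST → push 4. Stack: [1, 7, 4]
BINARY_OP // → 7 // 4 = 1. Stack: [1, 1]
BINARY_OP // → 1 // 1 = 1. Stack: [1]
STORE_FAST z → z=1. Stack: []
LOAD_FAST_LOAD_FAST n,q → push -6,4. Stack: [-6, 4]
BINARY_OP * → -6 * 4 = -24. Stack: [-24]
LOAD_FAST_LOAD_FAST n,z → push -6,1. Stack: [-24, -6, 1]
BINARY_OP + → -6 + 1 = -5. Stack: [-24, -5]
BINARY_OP - → -24 - -5 = -19. Stack: [-19]
STORE_FAST n → n=-19. Stack: []
LOAD_FAST z → push 1. Stack: [1]
RETURN_VALUE → return 1.

1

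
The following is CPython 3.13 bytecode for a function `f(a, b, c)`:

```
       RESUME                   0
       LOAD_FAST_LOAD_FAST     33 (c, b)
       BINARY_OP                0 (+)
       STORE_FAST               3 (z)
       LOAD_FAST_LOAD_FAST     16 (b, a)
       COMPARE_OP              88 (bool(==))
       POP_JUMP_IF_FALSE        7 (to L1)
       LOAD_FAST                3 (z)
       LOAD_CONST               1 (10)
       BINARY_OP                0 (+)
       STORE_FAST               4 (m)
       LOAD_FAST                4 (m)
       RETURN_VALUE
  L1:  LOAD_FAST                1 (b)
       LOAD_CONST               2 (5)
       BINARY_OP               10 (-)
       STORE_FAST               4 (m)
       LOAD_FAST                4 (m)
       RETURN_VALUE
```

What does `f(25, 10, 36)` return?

LOAD_FAST_LOAD_FAST c,b → push 36,10. Stack: [36, 10]
BINARY_OP + → 36 + 10 = 46. Stack: [46]
STORE_FAST z → z=46. Stack: []
LOAD_FAST_LOAD_FAST b,a → push 10,25. Stack: [10, 25]
COMPARE_OP bool(==) → 10 vs 25 = False. Stack: [False]
POP_JUMP_IF_FALSE → pop False; jump. Stack: []
LOAD_FAST b → push 10. Stack: [10]
LOAD_CONST → push 5. Stack: [10, 5]
BINARY_OP - → 10 - 5 = 5. Stack: [5]
STORE_FAST m → m=5. Stack: []
LOAD_FAST m → push 5. Stack: [5]
RETURN_VALUE → return 5.

5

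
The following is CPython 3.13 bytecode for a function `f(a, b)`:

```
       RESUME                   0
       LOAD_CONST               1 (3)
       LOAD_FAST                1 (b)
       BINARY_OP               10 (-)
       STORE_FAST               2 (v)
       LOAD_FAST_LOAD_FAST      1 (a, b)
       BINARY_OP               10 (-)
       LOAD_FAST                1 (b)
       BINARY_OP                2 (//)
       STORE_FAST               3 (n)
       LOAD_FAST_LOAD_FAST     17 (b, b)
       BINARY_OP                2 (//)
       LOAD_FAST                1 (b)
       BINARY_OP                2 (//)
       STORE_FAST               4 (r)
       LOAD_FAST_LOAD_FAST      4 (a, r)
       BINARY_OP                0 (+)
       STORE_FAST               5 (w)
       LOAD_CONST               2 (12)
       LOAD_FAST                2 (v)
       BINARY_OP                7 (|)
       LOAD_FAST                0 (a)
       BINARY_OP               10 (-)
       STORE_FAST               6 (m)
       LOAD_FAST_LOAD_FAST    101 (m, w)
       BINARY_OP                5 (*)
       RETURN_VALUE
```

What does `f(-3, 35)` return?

LOAD_CONST → push 3. Stack: [3]
LOAD_FAST b → push 35. Stack: [3, 35]
BINARY_OP - → 3 - 35 = -32. Stack: [-32]
STORE_FAST v → v=-32. Stack: []
LOAD_FAST_LOAD_FAST a,b → push -3,35. Stack: [-3, 35]
BINARY_OP - → -3 - 35 = -38. Stack: [-38]
LOAD_FAST b → push 35. Stack: [-38, 35]
BINARY_OP // → -38 // 35 = -2. Stack: [-2]
STORE_FAST n → n=-2. Stack: []
LOAD_FAST_LOAD_FAST b,b → push 35,35. Stack: [35, 35]
BINARY_OP // → 35 // 35 = 1. Stack: [1]
LOAD_FAST b → push 35. Stack: [1, 35]
BINARY_OP // → 1 // 35 = 0. Stack: [0]
STORE_FAST r → r=0. Stack: []
LOAD_FAST_LOAD_FAST a,r → push -3,0. Stack: [-3, 0]
BINARY_OP + → -3 + 0 = -3. Stack: [-3]
STORE_FAST w → w=-3. Stack: []
LOAD_CONST → push 12. Stack: [12]
LOAD_FAST v → push -32. Stack: [12, -32]
BINARY_OP | → 12 | -32 = -20. Stack: [-20]
LOAD_FAST a → push -3. Stack: [-20, -3]
BINARY_OP - → -20 - -3 = -17. Stack: [-17]
STORE_FAST m → m=-17. Stack: []
LOAD_FAST_LOAD_FAST m,w → push -17,-3. Stack: [-17, -3]
BINARY_OP * → -17 * -3 = 51. Stack: [51]
RETURN_VALUE → return 51.

51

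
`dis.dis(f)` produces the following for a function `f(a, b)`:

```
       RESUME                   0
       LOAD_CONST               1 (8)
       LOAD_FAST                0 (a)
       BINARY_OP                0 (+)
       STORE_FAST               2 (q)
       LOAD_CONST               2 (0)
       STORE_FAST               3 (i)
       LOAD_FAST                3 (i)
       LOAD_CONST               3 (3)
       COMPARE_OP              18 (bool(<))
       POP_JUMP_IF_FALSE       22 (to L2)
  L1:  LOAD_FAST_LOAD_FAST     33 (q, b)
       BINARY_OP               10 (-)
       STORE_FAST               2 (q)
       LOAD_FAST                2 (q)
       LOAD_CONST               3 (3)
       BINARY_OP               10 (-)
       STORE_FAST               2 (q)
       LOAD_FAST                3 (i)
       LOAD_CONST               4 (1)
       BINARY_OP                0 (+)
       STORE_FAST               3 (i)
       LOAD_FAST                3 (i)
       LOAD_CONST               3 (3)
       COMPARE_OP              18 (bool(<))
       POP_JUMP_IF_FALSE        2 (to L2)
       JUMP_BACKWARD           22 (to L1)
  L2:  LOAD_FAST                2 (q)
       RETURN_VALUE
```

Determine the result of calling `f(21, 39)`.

-97

LOAD_CONST → push 8. Stack: [8]
LOAD_FAST a → push 21. Stack: [8, 21]
BINARY_OP + → 8 + 21 = 29. Stack: [29]
STORE_FAST q → q=29. Stack: []
LOAD_CONST → push 0. Stack: [0]
STORE_FAST i → i=0. Stack: []
LOAD_FAST i → push 0. Stack: [0]
LOAD_CONST → push 3. Stack: [0, 3]
COMPARE_OP bool(<) → 0 vs 3 = True. Stack: [True]
POP_JUMP_IF_FALSE → pop True; no jump. Stack: []
LOAD_FAST_LOAD_FAST q,b → push 29,39. Stack: [29, 39]
BINARY_OP - → 29 - 39 = -10. Stack: [-10]
STORE_FAST q → q=-10. Stack: []
LOAD_FAST q → push -10. Stack: [-10]
LOAD_CONST → push 3. Stack: [-10, 3]
BINARY_OP - → -10 - 3 = -13. Stack: [-13]
STORE_FAST q → q=-13. Stack: []
LOAD_FAST i → push 0. Stack: [0]
LOAD_CONST → push 1. Stack: [0, 1]
BINARY_OP + → 0 + 1 = 1. Stack: [1]
STORE_FAST i → i=1. Stack: []
LOAD_FAST i → push 1. Stack: [1]
LOAD_CONST → push 3. Stack: [1, 3]
COMPARE_OP bool(<) → 1 vs 3 = True. Stack: [True]
POP_JUMP_IF_FALSE → pop True; no jump. Stack: []
LOAD_FAST_LOAD_FAST q,b → push -13,39. Stack: [-13, 39]
BINARY_OP - → -13 - 39 = -52. Stack: [-52]
STORE_FAST q → q=-52. Stack: []
LOAD_FAST q → push -52. Stack: [-52]
LOAD_CONST → push 3. Stack: [-52, 3]
BINARY_OP - → -52 - 3 = -55. Stack: [-55]
STORE_FAST q → q=-55. Stack: []
LOAD_FAST i → push 1. Stack: [1]
LOAD_CONST → push 1. Stack: [1, 1]
BINARY_OP + → 1 + 1 = 2. Stack: [2]
STORE_FAST i → i=2. Stack: []
LOAD_FAST i → push 2. Stack: [2]
LOAD_CONST → push 3. Stack: [2, 3]
COMPARE_OP bool(<) → 2 vs 3 = True. Stack: [True]
POP_JUMP_IF_FALSE → pop True; no jump. Stack: []
LOAD_FAST_LOAD_FAST q,b → push -55,39. Stack: [-55, 39]
BINARY_OP - → -55 - 39 = -94. Stack: [-94]
STORE_FAST q → q=-94. Stack: []
LOAD_FAST q → push -94. Stack: [-94]
LOAD_CONST → push 3. Stack: [-94, 3]
BINARY_OP - → -94 - 3 = -97. Stack: [-97]
STORE_FAST q → q=-97. Stack: []
LOAD_FAST i → push 2. Stack: [2]
LOAD_CONST → push 1. Stack: [2, 1]
BINARY_OP + → 2 + 1 = 3. Stack: [3]
STORE_FAST i → i=3. Stack: []
LOAD_FAST i → push 3. Stack: [3]
LOAD_CONST → push 3. Stack: [3, 3]
COMPARE_OP bool(<) → 3 vs 3 = False. Stack: [False]
POP_JUMP_IF_FALSE → pop False; jump. Stack: []
LOAD_FAST q → push -97. Stack: [-97]
RETURN_VALUE → return -97.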